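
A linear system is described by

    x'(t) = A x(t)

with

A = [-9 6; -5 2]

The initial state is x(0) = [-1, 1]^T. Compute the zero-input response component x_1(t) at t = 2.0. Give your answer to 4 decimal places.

det(sI - A) = s^2 - (tr A)s + det A, with tr A = (-9) + 2 = -7 and det A = (-9)·2 - 6·(-5) = -18 - (-30) = 12.
So p(s) = det(sI - A) = s^2 + 7s + 12.
Factor s^2 + 7s + 12: two numbers with sum -7 and product 12 are -3 and -4, so s^2 + 7s + 12 = (s + 3)(s + 4).
Hence p(s) = (s + 3) (s + 4), with roots -4, -3.
The eigenvalues -4, -3 are distinct and real, so A is diagonalisable and x(t) = e^{At} x(0) = V diag(e^{λ_i t}) V^{-1} x(0), where the columns of V are the eigenvectors.
λ = -4: A - (-4)I = [[-5, 6], [-5, 6]]. Row 1 gives (-5)·v1 + 6·v2 = 0, so take v_1 = [-6, -5]^T.
λ = -3: A - (-3)I = [[-6, 6], [-5, 5]]. Row 1 gives (-6)·v1 + 6·v2 = 0, so take v_2 = [1, 1]^T.
V = [v_1 v_2] = [[-6, 1], [-5, 1]] has det V = -1, so V^{-1} = adj(V)/det V = [[-1, 1], [-5, 6]].
Modal coordinates z(0) = V^{-1} x(0): (-1)·(-1) + 1·1 = 2; (-5)·(-1) + 6·1 = 11; so z(0) = [2, 11]^T.
x_1(t) = Σ_i (v_i)_1 · z_i(0) · e^{λ_i t} (row 1 of V times the modal terms).
x_1(2.0) = (-6)·2·e^{-4·2.0} + 1·11·e^{-3·2.0} = (-12)·0.000335 + 11·0.002479 = 0.0232.

0.0232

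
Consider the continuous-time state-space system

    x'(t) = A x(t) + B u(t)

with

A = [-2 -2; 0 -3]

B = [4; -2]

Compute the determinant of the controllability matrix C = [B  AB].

16

AB = [[-4], [6]]
Controllability matrix C = [B  AB] = [[4, -4], [-2, 6]]
det(C) = 4·6 - (-4)·(-2) = 24 - 8 = 16
Since det(C) ≠ 0, rank(C) = 2 and the system is completely controllable.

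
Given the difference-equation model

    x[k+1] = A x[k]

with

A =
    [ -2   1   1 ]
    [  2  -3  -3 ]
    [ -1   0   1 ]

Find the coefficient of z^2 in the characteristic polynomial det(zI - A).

4

Expand det(zI - A) for the 3×3 matrix.
p(z) = z^3 + 4z^2 - 4.
(Check: constant term = det(-A) = (-1)^3 det A = -4; coefficient of z^2 = -tr A = 4.)
The coefficient of z^2 is 4.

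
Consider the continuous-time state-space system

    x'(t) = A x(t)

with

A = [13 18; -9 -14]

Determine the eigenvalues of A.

det(sI - A) = s^2 - (tr A)s + det A, with tr A = 13 + (-14) = -1 and det A = 13·(-14) - 18·(-9) = -182 - (-162) = -20.
So p(s) = det(sI - A) = s^2 + s - 20.
Factor s^2 + s - 20: two numbers with sum -1 and product -20 are 4 and -5, so s^2 + s - 20 = (s - 4)(s + 5).
Hence p(s) = (s - 4) (s + 5), with roots -5, 4.
At least one eigenvalue has non-negative real part, so the system is not asymptotically stable.

-5, 4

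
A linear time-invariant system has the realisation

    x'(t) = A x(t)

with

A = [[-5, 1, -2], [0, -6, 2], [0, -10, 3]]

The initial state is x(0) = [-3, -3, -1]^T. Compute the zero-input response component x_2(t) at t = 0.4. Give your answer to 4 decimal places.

0.8619

det(sI - A) = s^3 - (tr A)s^2 + (M11 + M22 + M33)s - det A, where Mii is the 2×2 principal minor of A obtained by deleting row i and column i.
tr A = (-5) + (-6) + 3 = -8; M11 = (-6)·3 - 2·(-10) = -18 - (-20) = 2; M22 = (-5)·3 - (-2)·0 = -15 - 0 = -15; M33 = (-5)·(-6) - 1·0 = 30 - 0 = 30; sum of minors = 17.
det A = (-5)·((-6)·3 - 2·(-10)) - 1·(0·3 - 2·0) + (-2)·(0·(-10) - (-6)·0) = (-5)·2 - 1·0 + (-2)·0 = -10.
So p(s) = det(sI - A) = s^3 + 8s^2 + 17s + 10.
Rational-root test: any integer root divides 10. Testing small divisors, s = -1 works: p(-1) = -1 + 8 + (-17) + 10 = 0, so (s + 1) is a factor.
Dividing, p(s) = (s + 1)(s^2 + 7s + 10).
Factor s^2 + 7s + 10: two numbers with sum -7 and product 10 are -2 and -5, so s^2 + 7s + 10 = (s + 2)(s + 5).
Hence p(s) = (s + 1) (s + 2) (s + 5), with roots -5, -2, -1.
The eigenvalues -5, -2, -1 are distinct and real, so A is diagonalisable and x(t) = e^{At} x(0) = V diag(e^{λ_i t}) V^{-1} x(0), where the columns of V are the eigenvectors.
λ = -5: A - (-5)I = [[0, 1, -2], [0, -1, 2], [0, -10, 8]]. v must be orthogonal to every row; (row 1) × (row 3) = [-12, 0, 0], so take v_1 = [1, 0, 0]^T.
λ = -2: A - (-2)I = [[-3, 1, -2], [0, -4, 2], [0, -10, 5]]. v must be orthogonal to every row; (row 1) × (row 2) = [-6, 6, 12], so take v_2 = [-1, 1, 2]^T.
λ = -1: A - (-1)I = [[-4, 1, -2], [0, -5, 2], [0, -10, 4]]. v must be orthogonal to every row; (row 1) × (row 2) = [-8, 8, 20], so take v_3 = [-2, 2, 5]^T.
V = [v_1 v_2 v_3] = [[1, -1, -2], [0, 1, 2], [0, 2, 5]] has det V = 1, so V^{-1} = adj(V)/det V = [[1, 1, 0], [0, 5, -2], [0, -2, 1]].
Modal coordinates z(0) = V^{-1} x(0): 1·(-3) + 1·(-3) + 0·(-1) = -6; 0·(-3) + 5·(-3) + (-2)·(-1) = -13; 0·(-3) + (-2)·(-3) + 1·(-1) = 5; so z(0) = [-6, -13, 5]^T.
x_2(t) = Σ_i (v_i)_2 · z_i(0) · e^{λ_i t} (row 2 of V times the modal terms).
x_2(0.4) = 0·(-6)·e^{-5·0.4} + 1·(-13)·e^{-2·0.4} + 2·5·e^{-1·0.4} = 0·0.135335 + (-13)·0.449329 + 10·0.670320 = 0.8619.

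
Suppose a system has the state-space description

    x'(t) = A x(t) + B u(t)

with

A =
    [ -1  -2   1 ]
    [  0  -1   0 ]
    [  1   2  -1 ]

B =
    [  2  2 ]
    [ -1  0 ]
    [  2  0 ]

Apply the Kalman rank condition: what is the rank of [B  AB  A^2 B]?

3

AB = [[2, -2], [1, 0], [-2, 2]]
A^2B = [[-6, 4], [-1, 0], [6, -4]]
Controllability matrix C = [B  AB  A^2B] = [[2, 2, 2, -2, -6, 4], [-1, 0, 1, 0, -1, 0], [2, 0, -2, 2, 6, -4]]
Take the 3×3 submatrix of C formed by columns 1, 2, 4: [[2, 2, -2], [-1, 0, 0], [2, 0, 2]]. Its determinant is 2·(0·2 - 0·0) - 2·((-1)·2 - 0·2) + (-2)·((-1)·0 - 0·2) = 2·0 - 2·(-2) + (-2)·0 = 4 ≠ 0.
So rank(C) ≥ 3; since C has 3 rows, rank(C) = 3.
rank(C) = 3 = n, so the pair (A, B) is completely controllable.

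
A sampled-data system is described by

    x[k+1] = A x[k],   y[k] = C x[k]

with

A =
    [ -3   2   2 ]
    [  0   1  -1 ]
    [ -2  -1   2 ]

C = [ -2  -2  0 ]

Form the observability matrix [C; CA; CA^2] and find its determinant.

CA = [[6, -6, -2]]
CA^2 = [[-14, 8, 14]]
Observability matrix O = [C; CA; CA^2] = [[-2, -2, 0], [6, -6, -2], [-14, 8, 14]]
Expanding along the first row, det(O) = (-2)·((-6)·14 - (-2)·8) - (-2)·(6·14 - (-2)·(-14)) + 0·(6·8 - (-6)·(-14)) = (-2)·(-68) - (-2)·56 + 0·(-36) = 248
Since det(O) ≠ 0, rank(O) = 3 and the system is completely observable.

248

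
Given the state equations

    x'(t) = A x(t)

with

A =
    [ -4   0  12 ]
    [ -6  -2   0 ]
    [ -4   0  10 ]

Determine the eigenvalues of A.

det(sI - A) = s^3 - (tr A)s^2 + (M11 + M22 + M33)s - det A, where Mii is the 2×2 principal minor of A obtained by deleting row i and column i.
tr A = (-4) + (-2) + 10 = 4; M11 = (-2)·10 - 0·0 = -20 - 0 = -20; M22 = (-4)·10 - 12·(-4) = -40 - (-48) = 8; M33 = (-4)·(-2) - 0·(-6) = 8 - 0 = 8; sum of minors = -4.
det A = (-4)·((-2)·10 - 0·0) - 0·((-6)·10 - 0·(-4)) + 12·((-6)·0 - (-2)·(-4)) = (-4)·(-20) - 0·(-60) + 12·(-8) = -16.
So p(s) = det(sI - A) = s^3 - 4s^2 - 4s + 16.
Rational-root test: any integer root divides 16. Testing small divisors, s = -2 works: p(-2) = -8 + (-16) + 8 + 16 = 0, so (s + 2) is a factor.
Dividing, p(s) = (s + 2)(s^2 - 6s + 8).
Factor s^2 - 6s + 8: two numbers with sum 6 and product 8 are 4 and 2, so s^2 - 6s + 8 = (s - 4)(s - 2).
Hence p(s) = (s - 4) (s - 2) (s + 2), with roots -2, 2, 4.
At least one eigenvalue has non-negative real part, so the system is not asymptotically stable.

-2, 2, 4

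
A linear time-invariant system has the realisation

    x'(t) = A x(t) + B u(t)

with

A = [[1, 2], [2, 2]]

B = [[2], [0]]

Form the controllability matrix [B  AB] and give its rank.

AB = [[2], [4]]
Controllability matrix C = [B  AB] = [[2, 2], [0, 4]]
det(C) = 2·4 - 2·0 = 8 - 0 = 8 ≠ 0, so rank(C) = 2.
rank(C) = 2 = n, so the pair (A, B) is completely controllable.

2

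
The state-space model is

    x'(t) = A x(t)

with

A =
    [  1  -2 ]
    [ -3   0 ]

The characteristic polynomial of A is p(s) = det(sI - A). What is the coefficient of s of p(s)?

-1

For a 2×2 matrix, det(sI - A) = s^2 - (tr A)s + det A.
tr A = 1, det A = -6.
So p(s) = s^2 - s - 6.
The coefficient of s is -1.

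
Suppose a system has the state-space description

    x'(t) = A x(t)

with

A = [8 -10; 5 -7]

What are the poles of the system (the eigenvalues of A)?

-2, 3

det(sI - A) = s^2 - (tr A)s + det A, with tr A = 8 + (-7) = 1 and det A = 8·(-7) - (-10)·5 = -56 - (-50) = -6.
So p(s) = det(sI - A) = s^2 - s - 6.
Factor s^2 - s - 6: two numbers with sum 1 and product -6 are 3 and -2, so s^2 - s - 6 = (s - 3)(s + 2).
Hence p(s) = (s - 3) (s + 2), with roots -2, 3.
At least one eigenvalue has non-negative real part, so the system is not asymptotically stable.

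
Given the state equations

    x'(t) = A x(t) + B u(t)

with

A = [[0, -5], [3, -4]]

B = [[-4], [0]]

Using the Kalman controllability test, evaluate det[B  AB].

48

AB = [[0], [-12]]
Controllability matrix C = [B  AB] = [[-4, 0], [0, -12]]
det(C) = (-4)·(-12) - 0·0 = 48 - 0 = 48
Since det(C) ≠ 0, rank(C) = 2 and the system is completely controllable.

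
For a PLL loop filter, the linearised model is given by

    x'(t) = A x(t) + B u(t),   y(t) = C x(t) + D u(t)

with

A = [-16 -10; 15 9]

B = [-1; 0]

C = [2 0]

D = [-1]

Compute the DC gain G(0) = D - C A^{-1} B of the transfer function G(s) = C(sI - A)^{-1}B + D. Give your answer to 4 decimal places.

G(0) = C(-A)^{-1}B + D = -C A^{-1} B + D.
det A = 6, so A^{-1} = (1/6)·adj(A) = [[3/2, 5/3], [-5/2, -8/3]]
A^{-1} B = [-3/2, 5/2]^T
C A^{-1} B = -3
G(0) = D - C A^{-1} B = -1 - (-3) = 2

2.0000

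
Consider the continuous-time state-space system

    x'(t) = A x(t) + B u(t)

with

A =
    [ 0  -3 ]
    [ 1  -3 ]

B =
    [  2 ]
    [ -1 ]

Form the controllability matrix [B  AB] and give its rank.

AB = [[3], [5]]
Controllability matrix C = [B  AB] = [[2, 3], [-1, 5]]
det(C) = 2·5 - 3·(-1) = 10 - (-3) = 13 ≠ 0, so rank(C) = 2.
rank(C) = 2 = n, so the pair (A, B) is completely controllable.

2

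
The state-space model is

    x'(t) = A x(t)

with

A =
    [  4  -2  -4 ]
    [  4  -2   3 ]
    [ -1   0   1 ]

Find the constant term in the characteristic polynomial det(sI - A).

-14

Expand det(sI - A) for the 3×3 matrix.
p(s) = s^3 - 3s^2 - 2s - 14.
(Check: constant term = det(-A) = (-1)^3 det A = -14; coefficient of s^2 = -tr A = -3.)
The constant term is -14.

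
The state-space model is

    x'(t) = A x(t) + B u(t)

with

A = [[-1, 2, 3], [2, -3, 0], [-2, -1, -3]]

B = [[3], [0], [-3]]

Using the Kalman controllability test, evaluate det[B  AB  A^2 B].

AB = [[-12], [6], [3]]
A^2B = [[33], [-42], [9]]
Controllability matrix C = [B  AB  A^2B] = [[3, -12, 33], [0, 6, -42], [-3, 3, 9]]
Expanding along the first row, det(C) = 3·(6·9 - (-42)·3) - (-12)·(0·9 - (-42)·(-3)) + 33·(0·3 - 6·(-3)) = 3·180 - (-12)·(-126) + 33·18 = -378
Since det(C) ≠ 0, rank(C) = 3 and the system is completely controllable.

-378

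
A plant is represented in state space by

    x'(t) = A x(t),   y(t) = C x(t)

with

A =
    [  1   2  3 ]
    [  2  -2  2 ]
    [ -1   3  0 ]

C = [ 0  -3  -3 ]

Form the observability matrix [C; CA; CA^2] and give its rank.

CA = [[-3, -3, -6]]
CA^2 = [[-3, -18, -15]]
Observability matrix O = [C; CA; CA^2] = [[0, -3, -3], [-3, -3, -6], [-3, -18, -15]]
det(O) = 0·((-3)·(-15) - (-6)·(-18)) - (-3)·((-3)·(-15) - (-6)·(-3)) + (-3)·((-3)·(-18) - (-3)·(-3)) = 0·(-63) - (-3)·27 + (-3)·45 = -54 ≠ 0, so rank(O) = 3.
rank(O) = 3 = n, so the pair (A, C) is completely observable.

3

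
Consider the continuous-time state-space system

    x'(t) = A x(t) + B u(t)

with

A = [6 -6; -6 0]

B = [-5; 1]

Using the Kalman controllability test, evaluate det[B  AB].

AB = [[-36], [30]]
Controllability matrix C = [B  AB] = [[-5, -36], [1, 30]]
det(C) = (-5)·30 - (-36)·1 = -150 - (-36) = -114
Since det(C) ≠ 0, rank(C) = 2 and the system is completely controllable.

-114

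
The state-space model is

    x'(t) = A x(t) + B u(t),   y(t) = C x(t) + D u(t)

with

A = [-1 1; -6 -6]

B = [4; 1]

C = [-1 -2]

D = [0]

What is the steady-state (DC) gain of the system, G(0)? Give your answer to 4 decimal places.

1.7500

G(0) = C(-A)^{-1}B + D = -C A^{-1} B + D.
det A = 12, so A^{-1} = (1/12)·adj(A) = [[-1/2, -1/12], [1/2, -1/12]]
A^{-1} B = [-25/12, 23/12]^T
C A^{-1} B = -7/4
G(0) = D - C A^{-1} B = 0 - (-7/4) = 7/4 ≈ 1.7500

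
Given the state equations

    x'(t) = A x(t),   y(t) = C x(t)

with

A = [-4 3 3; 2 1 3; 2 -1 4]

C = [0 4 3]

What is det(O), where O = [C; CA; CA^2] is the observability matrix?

-7656

CA = [[14, 1, 24]]
CA^2 = [[-6, 19, 141]]
Observability matrix O = [C; CA; CA^2] = [[0, 4, 3], [14, 1, 24], [-6, 19, 141]]
Expanding along the first row, det(O) = 0·(1·141 - 24·19) - 4·(14·141 - 24·(-6)) + 3·(14·19 - 1·(-6)) = 0·(-315) - 4·2118 + 3·272 = -7656
Since det(O) ≠ 0, rank(O) = 3 and the system is completely observable.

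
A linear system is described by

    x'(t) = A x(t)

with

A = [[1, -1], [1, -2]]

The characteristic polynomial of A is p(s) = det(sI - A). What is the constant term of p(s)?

For a 2×2 matrix, det(sI - A) = s^2 - (tr A)s + det A.
tr A = -1, det A = -1.
So p(s) = s^2 + s - 1.
The constant term is -1.

-1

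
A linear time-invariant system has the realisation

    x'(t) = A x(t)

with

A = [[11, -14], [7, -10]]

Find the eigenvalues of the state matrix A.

det(sI - A) = s^2 - (tr A)s + det A, with tr A = 11 + (-10) = 1 and det A = 11·(-10) - (-14)·7 = -110 - (-98) = -12.
So p(s) = det(sI - A) = s^2 - s - 12.
Factor s^2 - s - 12: two numbers with sum 1 and product -12 are 4 and -3, so s^2 - s - 12 = (s - 4)(s + 3).
Hence p(s) = (s - 4) (s + 3), with roots -3, 4.
At least one eigenvalue has non-negative real part, so the system is not asymptotically stable.

-3, 4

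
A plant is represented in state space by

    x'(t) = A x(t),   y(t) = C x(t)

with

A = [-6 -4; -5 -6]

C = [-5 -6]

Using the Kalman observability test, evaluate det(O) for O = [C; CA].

CA = [[60, 56]]
Observability matrix O = [C; CA] = [[-5, -6], [60, 56]]
det(O) = (-5)·56 - (-6)·60 = -280 - (-360) = 80
Since det(O) ≠ 0, rank(O) = 2 and the system is completely observable.

80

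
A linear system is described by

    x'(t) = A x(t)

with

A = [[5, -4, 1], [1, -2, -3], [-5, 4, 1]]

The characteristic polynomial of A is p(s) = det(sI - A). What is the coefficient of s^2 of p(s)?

Expand det(sI - A) for the 3×3 matrix.
p(s) = s^3 - 4s^2 + 14s + 12.
(Check: constant term = det(-A) = (-1)^3 det A = 12; coefficient of s^2 = -tr A = -4.)
The coefficient of s^2 is -4.

-4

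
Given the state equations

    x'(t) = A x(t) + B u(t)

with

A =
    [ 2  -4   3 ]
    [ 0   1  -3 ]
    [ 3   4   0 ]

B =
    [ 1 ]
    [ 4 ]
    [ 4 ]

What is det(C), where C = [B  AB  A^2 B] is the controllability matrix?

10935

AB = [[-2], [-8], [19]]
A^2B = [[85], [-65], [-38]]
Controllability matrix C = [B  AB  A^2B] = [[1, -2, 85], [4, -8, -65], [4, 19, -38]]
Expanding along the first row, det(C) = 1·((-8)·(-38) - (-65)·19) - (-2)·(4·(-38) - (-65)·4) + 85·(4·19 - (-8)·4) = 1·1539 - (-2)·108 + 85·108 = 10935
Since det(C) ≠ 0, rank(C) = 3 and the system is completely controllable.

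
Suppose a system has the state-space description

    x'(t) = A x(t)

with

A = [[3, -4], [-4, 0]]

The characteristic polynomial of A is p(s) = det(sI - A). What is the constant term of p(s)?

For a 2×2 matrix, det(sI - A) = s^2 - (tr A)s + det A.
tr A = 3, det A = -16.
So p(s) = s^2 - 3s - 16.
The constant term is -16.

-16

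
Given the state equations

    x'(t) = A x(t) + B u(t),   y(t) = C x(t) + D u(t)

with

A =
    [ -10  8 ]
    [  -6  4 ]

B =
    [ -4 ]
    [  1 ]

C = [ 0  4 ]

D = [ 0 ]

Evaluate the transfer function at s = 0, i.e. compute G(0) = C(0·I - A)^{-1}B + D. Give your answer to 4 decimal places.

17.0000

G(0) = C(-A)^{-1}B + D = -C A^{-1} B + D.
det A = 8, so A^{-1} = (1/8)·adj(A) = [[1/2, -1], [3/4, -5/4]]
A^{-1} B = [-3, -17/4]^T
C A^{-1} B = -17
G(0) = D - C A^{-1} B = 0 - (-17) = 17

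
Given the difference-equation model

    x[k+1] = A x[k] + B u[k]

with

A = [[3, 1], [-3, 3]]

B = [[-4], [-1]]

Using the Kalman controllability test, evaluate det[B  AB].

AB = [[-13], [9]]
Controllability matrix C = [B  AB] = [[-4, -13], [-1, 9]]
det(C) = (-4)·9 - (-13)·(-1) = -36 - 13 = -49
Since det(C) ≠ 0, rank(C) = 2 and the system is completely controllable.

-49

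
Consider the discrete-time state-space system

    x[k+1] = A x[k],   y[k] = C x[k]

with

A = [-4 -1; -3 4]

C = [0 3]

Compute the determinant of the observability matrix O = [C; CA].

CA = [[-9, 12]]
Observability matrix O = [C; CA] = [[0, 3], [-9, 12]]
det(O) = 0·12 - 3·(-9) = 0 - (-27) = 27
Since det(O) ≠ 0, rank(O) = 2 and the system is completely observable.

27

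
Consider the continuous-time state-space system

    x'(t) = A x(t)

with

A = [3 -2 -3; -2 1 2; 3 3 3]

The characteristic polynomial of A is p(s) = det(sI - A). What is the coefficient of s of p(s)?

14

Expand det(sI - A) for the 3×3 matrix.
p(s) = s^3 - 7s^2 + 14s + 6.
(Check: constant term = det(-A) = (-1)^3 det A = 6; coefficient of s^2 = -tr A = -7.)
The coefficient of s is 14.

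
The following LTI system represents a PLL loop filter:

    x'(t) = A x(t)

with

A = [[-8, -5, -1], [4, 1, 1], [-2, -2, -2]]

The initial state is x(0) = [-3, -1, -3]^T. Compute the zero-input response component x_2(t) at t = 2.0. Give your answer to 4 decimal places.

-0.0295

det(sI - A) = s^3 - (tr A)s^2 + (M11 + M22 + M33)s - det A, where Mii is the 2×2 principal minor of A obtained by deleting row i and column i.
tr A = (-8) + 1 + (-2) = -9; M11 = 1·(-2) - 1·(-2) = -2 - (-2) = 0; M22 = (-8)·(-2) - (-1)·(-2) = 16 - 2 = 14; M33 = (-8)·1 - (-5)·4 = -8 - (-20) = 12; sum of minors = 26.
det A = (-8)·(1·(-2) - 1·(-2)) - (-5)·(4·(-2) - 1·(-2)) + (-1)·(4·(-2) - 1·(-2)) = (-8)·0 - (-5)·(-6) + (-1)·(-6) = -24.
So p(s) = det(sI - A) = s^3 + 9s^2 + 26s + 24.
Rational-root test: any integer root divides 24. Testing small divisors, s = -2 works: p(-2) = -8 + 36 + (-52) + 24 = 0, so (s + 2) is a factor.
Dividing, p(s) = (s + 2)(s^2 + 7s + 12).
Factor s^2 + 7s + 12: two numbers with sum -7 and product 12 are -3 and -4, so s^2 + 7s + 12 = (s + 3)(s + 4).
Hence p(s) = (s + 2) (s + 3) (s + 4), with roots -4, -3, -2.
The eigenvalues -4, -3, -2 are distinct and real, so A is diagonalisable and x(t) = e^{At} x(0) = V diag(e^{λ_i t}) V^{-1} x(0), where the columns of V are the eigenvectors.
λ = -4: A - (-4)I = [[-4, -5, -1], [4, 5, 1], [-2, -2, 2]]. v must be orthogonal to every row; (row 1) × (row 3) = [-12, 10, -2], so take v_1 = [6, -5, 1]^T.
λ = -3: A - (-3)I = [[-5, -5, -1], [4, 4, 1], [-2, -2, 1]]. v must be orthogonal to every row; (row 1) × (row 2) = [-1, 1, 0], so take v_2 = [-1, 1, 0]^T.
λ = -2: A - (-2)I = [[-6, -5, -1], [4, 3, 1], [-2, -2, 0]]. v must be orthogonal to every row; (row 1) × (row 2) = [-2, 2, 2], so take v_3 = [-1, 1, 1]^T.
V = [v_1 v_2 v_3] = [[6, -1, -1], [-5, 1, 1], [1, 0, 1]] has det V = 1, so V^{-1} = adj(V)/det V = [[1, 1, 0], [6, 7, -1], [-1, -1, 1]].
Modal coordinates z(0) = V^{-1} x(0): 1·(-3) + 1·(-1) + 0·(-3) = -4; 6·(-3) + 7·(-1) + (-1)·(-3) = -22; (-1)·(-3) + (-1)·(-1) + 1·(-3) = 1; so z(0) = [-4, -22, 1]^T.
x_2(t) = Σ_i (v_i)_2 · z_i(0) · e^{λ_i t} (row 2 of V times the modal terms).
x_2(2.0) = (-5)·(-4)·e^{-4·2.0} + 1·(-22)·e^{-3·2.0} + 1·1·e^{-2·2.0} = 20·0.000335 + (-22)·0.002479 + 1·0.018316 = -0.0295.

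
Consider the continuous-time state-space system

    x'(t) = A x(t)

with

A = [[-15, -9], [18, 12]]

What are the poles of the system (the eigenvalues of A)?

det(sI - A) = s^2 - (tr A)s + det A, with tr A = (-15) + 12 = -3 and det A = (-15)·12 - (-9)·18 = -180 - (-162) = -18.
So p(s) = det(sI - A) = s^2 + 3s - 18.
Factor s^2 + 3s - 18: two numbers with sum -3 and product -18 are 3 and -6, so s^2 + 3s - 18 = (s - 3)(s + 6).
Hence p(s) = (s - 3) (s + 6), with roots -6, 3.
At least one eigenvalue has non-negative real part, so the system is not asymptotically stable.

-6, 3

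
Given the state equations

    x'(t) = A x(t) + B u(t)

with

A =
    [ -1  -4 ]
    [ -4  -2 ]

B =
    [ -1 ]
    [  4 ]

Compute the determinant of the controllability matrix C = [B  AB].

AB = [[-15], [-4]]
Controllability matrix C = [B  AB] = [[-1, -15], [4, -4]]
det(C) = (-1)·(-4) - (-15)·4 = 4 - (-60) = 64
Since det(C) ≠ 0, rank(C) = 2 and the system is completely controllable.

64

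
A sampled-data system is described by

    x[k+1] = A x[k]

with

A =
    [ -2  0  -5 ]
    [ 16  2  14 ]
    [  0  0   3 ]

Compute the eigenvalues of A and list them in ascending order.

-2, 2, 3

det(zI - A) = z^3 - (tr A)z^2 + (M11 + M22 + M33)z - det A, where Mii is the 2×2 principal minor of A obtained by deleting row i and column i.
tr A = (-2) + 2 + 3 = 3; M11 = 2·3 - 14·0 = 6 - 0 = 6; M22 = (-2)·3 - (-5)·0 = -6 - 0 = -6; M33 = (-2)·2 - 0·16 = -4 - 0 = -4; sum of minors = -4.
det A = (-2)·(2·3 - 14·0) - 0·(16·3 - 14·0) + (-5)·(16·0 - 2·0) = (-2)·6 - 0·48 + (-5)·0 = -12.
So p(z) = det(zI - A) = z^3 - 3z^2 - 4z + 12.
Rational-root test: any integer root divides 12. Testing small divisors, z = -2 works: p(-2) = -8 + (-12) + 8 + 12 = 0, so (z + 2) is a factor.
Dividing, p(z) = (z + 2)(z^2 - 5z + 6).
Factor z^2 - 5z + 6: two numbers with sum 5 and product 6 are 3 and 2, so z^2 - 5z + 6 = (z - 3)(z - 2).
Hence p(z) = (z - 3) (z - 2) (z + 2), with roots -2, 2, 3.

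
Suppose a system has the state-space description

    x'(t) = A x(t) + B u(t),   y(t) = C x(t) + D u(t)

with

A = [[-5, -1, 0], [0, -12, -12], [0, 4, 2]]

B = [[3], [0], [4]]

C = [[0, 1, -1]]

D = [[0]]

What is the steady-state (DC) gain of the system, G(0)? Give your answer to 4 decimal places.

G(0) = C(-A)^{-1}B + D = -C A^{-1} B + D.
det A = -120, so A^{-1} = (1/-120)·adj(A) = [[-1/5, -1/60, -1/10], [0, 1/12, 1/2], [0, -1/6, -1/2]]
A^{-1} B = [-1, 2, -2]^T
C A^{-1} B = 4
G(0) = D - C A^{-1} B = 0 - (4) = -4

-4.0000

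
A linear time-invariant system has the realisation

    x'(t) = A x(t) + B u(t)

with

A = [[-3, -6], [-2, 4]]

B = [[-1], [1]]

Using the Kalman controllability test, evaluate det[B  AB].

AB = [[-3], [6]]
Controllability matrix C = [B  AB] = [[-1, -3], [1, 6]]
det(C) = (-1)·6 - (-3)·1 = -6 - (-3) = -3
Since det(C) ≠ 0, rank(C) = 2 and the system is completely controllable.

-3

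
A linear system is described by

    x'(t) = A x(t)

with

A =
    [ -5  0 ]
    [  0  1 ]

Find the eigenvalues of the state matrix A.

det(sI - A) = s^2 - (tr A)s + det A, with tr A = (-5) + 1 = -4 and det A = (-5)·1 - 0·0 = -5 - 0 = -5.
So p(s) = det(sI - A) = s^2 + 4s - 5.
Factor s^2 + 4s - 5: two numbers with sum -4 and product -5 are 1 and -5, so s^2 + 4s - 5 = (s - 1)(s + 5).
Hence p(s) = (s - 1) (s + 5), with roots -5, 1.
At least one eigenvalue has non-negative real part, so the system is not asymptotically stable.

-5, 1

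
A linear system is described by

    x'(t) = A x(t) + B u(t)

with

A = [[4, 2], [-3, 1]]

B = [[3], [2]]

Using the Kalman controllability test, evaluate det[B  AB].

AB = [[16], [-7]]
Controllability matrix C = [B  AB] = [[3, 16], [2, -7]]
det(C) = 3·(-7) - 16·2 = -21 - 32 = -53
Since det(C) ≠ 0, rank(C) = 2 and the system is completely controllable.

-53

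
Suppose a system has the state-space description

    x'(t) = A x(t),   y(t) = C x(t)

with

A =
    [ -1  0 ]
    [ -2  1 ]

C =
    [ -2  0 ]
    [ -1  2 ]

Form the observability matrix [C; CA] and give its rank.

2

CA = [[2, 0], [-3, 2]]
Observability matrix O = [C; CA] = [[-2, 0], [-1, 2], [2, 0], [-3, 2]]
Take the 2×2 submatrix of O formed by rows 1, 2: [[-2, 0], [-1, 2]]. Its determinant is (-2)·2 - 0·(-1) = -4 - 0 = -4 ≠ 0.
So rank(O) ≥ 2; since O has 2 columns, rank(O) = 2.
rank(O) = 2 = n, so the pair (A, C) is completely observable.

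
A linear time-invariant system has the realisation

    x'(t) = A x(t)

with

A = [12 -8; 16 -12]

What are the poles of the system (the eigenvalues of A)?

-4, 4

det(sI - A) = s^2 - (tr A)s + det A, with tr A = 12 + (-12) = 0 and det A = 12·(-12) - (-8)·16 = -144 - (-128) = -16.
So p(s) = det(sI - A) = s^2 - 16.
Factor s^2 - 16: two numbers with sum 0 and product -16 are 4 and -4, so s^2 - 16 = (s - 4)(s + 4).
Hence p(s) = (s - 4) (s + 4), with roots -4, 4.
At least one eigenvalue has non-negative real part, so the system is not asymptotically stable.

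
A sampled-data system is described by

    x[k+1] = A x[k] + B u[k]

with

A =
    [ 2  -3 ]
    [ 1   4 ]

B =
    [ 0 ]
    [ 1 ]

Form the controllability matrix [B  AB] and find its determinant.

AB = [[-3], [4]]
Controllability matrix C = [B  AB] = [[0, -3], [1, 4]]
det(C) = 0·4 - (-3)·1 = 0 - (-3) = 3
Since det(C) ≠ 0, rank(C) = 2 and the system is completely controllable.

3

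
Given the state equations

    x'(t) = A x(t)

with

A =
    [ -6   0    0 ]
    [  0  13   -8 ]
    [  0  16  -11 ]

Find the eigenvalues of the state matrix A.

det(sI - A) = s^3 - (tr A)s^2 + (M11 + M22 + M33)s - det A, where Mii is the 2×2 principal minor of A obtained by deleting row i and column i.
tr A = (-6) + 13 + (-11) = -4; M11 = 13·(-11) - (-8)·16 = -143 - (-128) = -15; M22 = (-6)·(-11) - 0·0 = 66 - 0 = 66; M33 = (-6)·13 - 0·0 = -78 - 0 = -78; sum of minors = -27.
det A = (-6)·(13·(-11) - (-8)·16) - 0·(0·(-11) - (-8)·0) + 0·(0·16 - 13·0) = (-6)·(-15) - 0·0 + 0·0 = 90.
So p(s) = det(sI - A) = s^3 + 4s^2 - 27s - 90.
Rational-root test: any integer root divides -90. Testing small divisors, s = -3 works: p(-3) = -27 + 36 + 81 + (-90) = 0, so (s + 3) is a factor.
Dividing, p(s) = (s + 3)(s^2 + s - 30).
Factor s^2 + s - 30: two numbers with sum -1 and product -30 are 5 and -6, so s^2 + s - 30 = (s - 5)(s + 6).
Hence p(s) = (s - 5) (s + 3) (s + 6), with roots -6, -3, 5.
At least one eigenvalue has non-negative real part, so the system is not asymptotically stable.

-6, -3, 5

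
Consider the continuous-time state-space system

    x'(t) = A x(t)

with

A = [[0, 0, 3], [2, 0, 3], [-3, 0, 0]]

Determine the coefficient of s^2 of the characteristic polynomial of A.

0

Expand det(sI - A) for the 3×3 matrix.
p(s) = s^3 + 9s.
(Check: constant term = det(-A) = (-1)^3 det A = 0; coefficient of s^2 = -tr A = 0.)
The coefficient of s^2 is 0.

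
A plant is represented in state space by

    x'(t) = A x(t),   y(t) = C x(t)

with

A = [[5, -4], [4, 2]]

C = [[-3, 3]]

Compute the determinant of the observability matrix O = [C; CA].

CA = [[-3, 18]]
Observability matrix O = [C; CA] = [[-3, 3], [-3, 18]]
det(O) = (-3)·18 - 3·(-3) = -54 - (-9) = -45
Since det(O) ≠ 0, rank(O) = 2 and the system is completely observable.

-45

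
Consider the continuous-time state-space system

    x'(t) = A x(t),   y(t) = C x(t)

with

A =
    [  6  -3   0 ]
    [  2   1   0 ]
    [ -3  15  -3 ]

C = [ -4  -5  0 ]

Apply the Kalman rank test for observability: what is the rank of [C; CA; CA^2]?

CA = [[-34, 7, 0]]
CA^2 = [[-190, 109, 0]]
Observability matrix O = [C; CA; CA^2] = [[-4, -5, 0], [-34, 7, 0], [-190, 109, 0]]
Column 3 of O is identically zero, so rank(O) ≤ 2.
The 2×2 minor from rows 1, 2, columns 1, 2 is (-4)·7 - (-5)·(-34) = -28 - 170 = -198 ≠ 0, so rank(O) = 2.
rank(O) = 2 < n = 3, so the pair (A, C) is not completely observable.

2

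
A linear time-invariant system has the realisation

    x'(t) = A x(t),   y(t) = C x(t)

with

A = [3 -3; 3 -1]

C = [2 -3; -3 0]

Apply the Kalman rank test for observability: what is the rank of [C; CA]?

2

CA = [[-3, -3], [-9, 9]]
Observability matrix O = [C; CA] = [[2, -3], [-3, 0], [-3, -3], [-9, 9]]
Take the 2×2 submatrix of O formed by rows 1, 2: [[2, -3], [-3, 0]]. Its determinant is 2·0 - (-3)·(-3) = 0 - 9 = -9 ≠ 0.
So rank(O) ≥ 2; since O has 2 columns, rank(O) = 2.
rank(O) = 2 = n, so the pair (A, C) is completely observable.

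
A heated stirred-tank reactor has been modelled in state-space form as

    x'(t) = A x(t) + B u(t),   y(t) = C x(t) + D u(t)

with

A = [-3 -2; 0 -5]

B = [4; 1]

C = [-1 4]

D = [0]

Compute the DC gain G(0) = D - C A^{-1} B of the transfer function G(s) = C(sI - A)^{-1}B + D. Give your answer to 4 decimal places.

-0.4000

G(0) = C(-A)^{-1}B + D = -C A^{-1} B + D.
det A = 15, so A^{-1} = (1/15)·adj(A) = [[-1/3, 2/15], [0, -1/5]]
A^{-1} B = [-6/5, -1/5]^T
C A^{-1} B = 2/5
G(0) = D - C A^{-1} B = 0 - (2/5) = -2/5 ≈ -0.4000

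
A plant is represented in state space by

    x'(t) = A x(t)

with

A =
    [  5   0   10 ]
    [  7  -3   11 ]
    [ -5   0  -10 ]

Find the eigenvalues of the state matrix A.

det(sI - A) = s^3 - (tr A)s^2 + (M11 + M22 + M33)s - det A, where Mii is the 2×2 principal minor of A obtained by deleting row i and column i.
tr A = 5 + (-3) + (-10) = -8; M11 = (-3)·(-10) - 11·0 = 30 - 0 = 30; M22 = 5·(-10) - 10·(-5) = -50 - (-50) = 0; M33 = 5·(-3) - 0·7 = -15 - 0 = -15; sum of minors = 15.
det A = 5·((-3)·(-10) - 11·0) - 0·(7·(-10) - 11·(-5)) + 10·(7·0 - (-3)·(-5)) = 5·30 - 0·(-15) + 10·(-15) = 0.
So p(s) = det(sI - A) = s^3 + 8s^2 + 15s.
The constant term is 0, so p(s) = s(s^2 + 8s + 15).
Factor s^2 + 8s + 15: two numbers with sum -8 and product 15 are -3 and -5, so s^2 + 8s + 15 = (s + 3)(s + 5).
Hence p(s) = s (s + 3) (s + 5), with roots -5, -3, 0.
At least one eigenvalue has non-negative real part, so the system is not asymptotically stable.

-5, -3, 0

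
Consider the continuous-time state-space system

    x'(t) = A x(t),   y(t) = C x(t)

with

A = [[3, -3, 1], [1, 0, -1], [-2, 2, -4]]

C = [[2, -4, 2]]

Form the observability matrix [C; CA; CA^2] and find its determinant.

CA = [[-2, -2, -2]]
CA^2 = [[-4, 2, 8]]
Observability matrix O = [C; CA; CA^2] = [[2, -4, 2], [-2, -2, -2], [-4, 2, 8]]
Expanding along the first row, det(O) = 2·((-2)·8 - (-2)·2) - (-4)·((-2)·8 - (-2)·(-4)) + 2·((-2)·2 - (-2)·(-4)) = 2·(-12) - (-4)·(-24) + 2·(-12) = -144
Since det(O) ≠ 0, rank(O) = 3 and the system is completely observable.

-144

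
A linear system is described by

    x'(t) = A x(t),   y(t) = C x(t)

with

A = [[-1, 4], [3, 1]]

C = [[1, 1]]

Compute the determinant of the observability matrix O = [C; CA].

3

CA = [[2, 5]]
Observability matrix O = [C; CA] = [[1, 1], [2, 5]]
det(O) = 1·5 - 1·2 = 5 - 2 = 3
Since det(O) ≠ 0, rank(O) = 2 and the system is completely observable.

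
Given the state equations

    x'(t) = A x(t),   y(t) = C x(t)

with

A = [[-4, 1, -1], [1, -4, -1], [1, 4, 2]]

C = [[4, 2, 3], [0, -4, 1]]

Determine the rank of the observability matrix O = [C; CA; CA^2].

3

CA = [[-11, 8, 0], [-3, 20, 6]]
CA^2 = [[52, -43, 3], [38, -59, -5]]
Observability matrix O = [C; CA; CA^2] = [[4, 2, 3], [0, -4, 1], [-11, 8, 0], [-3, 20, 6], [52, -43, 3], [38, -59, -5]]
Take the 3×3 submatrix of O formed by rows 1, 2, 3: [[4, 2, 3], [0, -4, 1], [-11, 8, 0]]. Its determinant is 4·((-4)·0 - 1·8) - 2·(0·0 - 1·(-11)) + 3·(0·8 - (-4)·(-11)) = 4·(-8) - 2·11 + 3·(-44) = -186 ≠ 0.
So rank(O) ≥ 3; since O has 3 columns, rank(O) = 3.
rank(O) = 3 = n, so the pair (A, C) is completely observable.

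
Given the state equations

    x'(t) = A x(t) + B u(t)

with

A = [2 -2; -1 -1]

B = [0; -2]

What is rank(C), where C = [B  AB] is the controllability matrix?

2

AB = [[4], [2]]
Controllability matrix C = [B  AB] = [[0, 4], [-2, 2]]
det(C) = 0·2 - 4·(-2) = 0 - (-8) = 8 ≠ 0, so rank(C) = 2.
rank(C) = 2 = n, so the pair (A, B) is completely controllable.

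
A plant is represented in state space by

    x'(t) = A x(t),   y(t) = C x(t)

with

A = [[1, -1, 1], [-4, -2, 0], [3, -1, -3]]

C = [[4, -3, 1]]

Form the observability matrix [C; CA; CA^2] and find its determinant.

574

CA = [[19, 1, 1]]
CA^2 = [[18, -22, 16]]
Observability matrix O = [C; CA; CA^2] = [[4, -3, 1], [19, 1, 1], [18, -22, 16]]
Expanding along the first row, det(O) = 4·(1·16 - 1·(-22)) - (-3)·(19·16 - 1·18) + 1·(19·(-22) - 1·18) = 4·38 - (-3)·286 + 1·(-436) = 574
Since det(O) ≠ 0, rank(O) = 3 and the system is completely observable.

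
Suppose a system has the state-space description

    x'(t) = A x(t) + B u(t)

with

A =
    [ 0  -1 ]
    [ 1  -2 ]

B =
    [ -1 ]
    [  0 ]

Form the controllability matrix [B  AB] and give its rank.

2

AB = [[0], [-1]]
Controllability matrix C = [B  AB] = [[-1, 0], [0, -1]]
det(C) = (-1)·(-1) - 0·0 = 1 - 0 = 1 ≠ 0, so rank(C) = 2.
rank(C) = 2 = n, so the pair (A, B) is completely controllable.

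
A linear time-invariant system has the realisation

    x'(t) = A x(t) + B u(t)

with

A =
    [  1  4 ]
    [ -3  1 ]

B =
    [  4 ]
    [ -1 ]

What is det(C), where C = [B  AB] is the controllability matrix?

-52

AB = [[0], [-13]]
Controllability matrix C = [B  AB] = [[4, 0], [-1, -13]]
det(C) = 4·(-13) - 0·(-1) = -52 - 0 = -52
Since det(C) ≠ 0, rank(C) = 2 and the system is completely controllable.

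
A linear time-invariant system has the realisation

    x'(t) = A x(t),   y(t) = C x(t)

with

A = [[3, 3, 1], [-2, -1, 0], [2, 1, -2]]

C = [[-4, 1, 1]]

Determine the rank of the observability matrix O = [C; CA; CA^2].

CA = [[-12, -12, -6]]
CA^2 = [[-24, -30, 0]]
Observability matrix O = [C; CA; CA^2] = [[-4, 1, 1], [-12, -12, -6], [-24, -30, 0]]
det(O) = (-4)·((-12)·0 - (-6)·(-30)) - 1·((-12)·0 - (-6)·(-24)) + 1·((-12)·(-30) - (-12)·(-24)) = (-4)·(-180) - 1·(-144) + 1·72 = 936 ≠ 0, so rank(O) = 3.
rank(O) = 3 = n, so the pair (A, C) is completely observable.

3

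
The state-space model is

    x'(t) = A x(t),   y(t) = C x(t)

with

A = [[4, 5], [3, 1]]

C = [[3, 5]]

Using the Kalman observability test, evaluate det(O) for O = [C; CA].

-75

CA = [[27, 20]]
Observability matrix O = [C; CA] = [[3, 5], [27, 20]]
det(O) = 3·20 - 5·27 = 60 - 135 = -75
Since det(O) ≠ 0, rank(O) = 2 and the system is completely observable.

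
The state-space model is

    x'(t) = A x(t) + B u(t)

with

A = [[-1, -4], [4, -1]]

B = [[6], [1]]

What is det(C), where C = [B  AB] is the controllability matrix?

148

AB = [[-10], [23]]
Controllability matrix C = [B  AB] = [[6, -10], [1, 23]]
det(C) = 6·23 - (-10)·1 = 138 - (-10) = 148
Since det(C) ≠ 0, rank(C) = 2 and the system is completely controllable.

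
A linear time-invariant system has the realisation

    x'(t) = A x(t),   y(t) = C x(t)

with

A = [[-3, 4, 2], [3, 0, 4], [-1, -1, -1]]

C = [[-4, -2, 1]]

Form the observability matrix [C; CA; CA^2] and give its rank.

CA = [[5, -17, -17]]
CA^2 = [[-49, 37, -41]]
Observability matrix O = [C; CA; CA^2] = [[-4, -2, 1], [5, -17, -17], [-49, 37, -41]]
det(O) = (-4)·((-17)·(-41) - (-17)·37) - (-2)·(5·(-41) - (-17)·(-49)) + 1·(5·37 - (-17)·(-49)) = (-4)·1326 - (-2)·(-1038) + 1·(-648) = -8028 ≠ 0, so rank(O) = 3.
rank(O) = 3 = n, so the pair (A, C) is completely observable.

3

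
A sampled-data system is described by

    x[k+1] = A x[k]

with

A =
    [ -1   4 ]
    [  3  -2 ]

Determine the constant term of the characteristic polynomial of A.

-10

For a 2×2 matrix, det(zI - A) = z^2 - (tr A)z + det A.
tr A = -3, det A = -10.
So p(z) = z^2 + 3z - 10.
The constant term is -10.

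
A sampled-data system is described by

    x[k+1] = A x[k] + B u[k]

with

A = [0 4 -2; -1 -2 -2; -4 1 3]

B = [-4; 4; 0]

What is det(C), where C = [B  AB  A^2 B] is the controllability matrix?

AB = [[16], [-4], [20]]
A^2B = [[-56], [-48], [-8]]
Controllability matrix C = [B  AB  A^2B] = [[-4, 16, -56], [4, -4, -48], [0, 20, -8]]
Expanding along the first row, det(C) = (-4)·((-4)·(-8) - (-48)·20) - 16·(4·(-8) - (-48)·0) + (-56)·(4·20 - (-4)·0) = (-4)·992 - 16·(-32) + (-56)·80 = -7936
Since det(C) ≠ 0, rank(C) = 3 and the system is completely controllable.

-7936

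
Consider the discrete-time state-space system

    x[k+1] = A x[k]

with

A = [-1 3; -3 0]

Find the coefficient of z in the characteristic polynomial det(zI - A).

For a 2×2 matrix, det(zI - A) = z^2 - (tr A)z + det A.
tr A = -1, det A = 9.
So p(z) = z^2 + z + 9.
The coefficient of z is 1.

1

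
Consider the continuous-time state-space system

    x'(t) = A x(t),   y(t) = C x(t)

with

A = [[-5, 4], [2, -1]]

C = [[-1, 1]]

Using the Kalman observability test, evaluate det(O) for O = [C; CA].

CA = [[7, -5]]
Observability matrix O = [C; CA] = [[-1, 1], [7, -5]]
det(O) = (-1)·(-5) - 1·7 = 5 - 7 = -2
Since det(O) ≠ 0, rank(O) = 2 and the system is completely observable.

-2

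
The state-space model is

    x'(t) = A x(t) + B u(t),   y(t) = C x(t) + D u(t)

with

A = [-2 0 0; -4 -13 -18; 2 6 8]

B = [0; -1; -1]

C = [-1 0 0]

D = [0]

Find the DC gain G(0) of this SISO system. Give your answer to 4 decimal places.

0.0000

G(0) = C(-A)^{-1}B + D = -C A^{-1} B + D.
det A = -8, so A^{-1} = (1/-8)·adj(A) = [[-1/2, 0, 0], [1/2, 2, 9/2], [-1/4, -3/2, -13/4]]
A^{-1} B = [0, -13/2, 19/4]^T
C A^{-1} B = 0
G(0) = D - C A^{-1} B = 0 - (0) = 0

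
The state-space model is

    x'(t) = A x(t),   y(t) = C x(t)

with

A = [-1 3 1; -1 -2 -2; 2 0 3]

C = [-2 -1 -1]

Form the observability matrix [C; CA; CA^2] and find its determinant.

-74

CA = [[1, -4, -3]]
CA^2 = [[-3, 11, 0]]
Observability matrix O = [C; CA; CA^2] = [[-2, -1, -1], [1, -4, -3], [-3, 11, 0]]
Expanding along the first row, det(O) = (-2)·((-4)·0 - (-3)·11) - (-1)·(1·0 - (-3)·(-3)) + (-1)·(1·11 - (-4)·(-3)) = (-2)·33 - (-1)·(-9) + (-1)·(-1) = -74
Since det(O) ≠ 0, rank(O) = 3 and the system is completely observable.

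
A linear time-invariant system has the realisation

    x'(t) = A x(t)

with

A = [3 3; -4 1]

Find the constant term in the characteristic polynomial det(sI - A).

For a 2×2 matrix, det(sI - A) = s^2 - (tr A)s + det A.
tr A = 4, det A = 15.
So p(s) = s^2 - 4s + 15.
The constant term is 15.

15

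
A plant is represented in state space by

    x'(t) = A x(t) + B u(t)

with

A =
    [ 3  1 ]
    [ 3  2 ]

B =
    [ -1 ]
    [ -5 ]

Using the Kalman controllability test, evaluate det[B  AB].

-27

AB = [[-8], [-13]]
Controllability matrix C = [B  AB] = [[-1, -8], [-5, -13]]
det(C) = (-1)·(-13) - (-8)·(-5) = 13 - 40 = -27
Since det(C) ≠ 0, rank(C) = 2 and the system is completely controllable.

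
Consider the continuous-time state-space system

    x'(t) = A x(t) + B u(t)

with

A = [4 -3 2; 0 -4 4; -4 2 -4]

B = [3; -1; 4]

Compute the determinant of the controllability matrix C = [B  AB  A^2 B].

-29356

AB = [[23], [20], [-30]]
A^2B = [[-28], [-200], [68]]
Controllability matrix C = [B  AB  A^2B] = [[3, 23, -28], [-1, 20, -200], [4, -30, 68]]
Expanding along the first row, det(C) = 3·(20·68 - (-200)·(-30)) - 23·((-1)·68 - (-200)·4) + (-28)·((-1)·(-30) - 20·4) = 3·(-4640) - 23·732 + (-28)·(-50) = -29356
Since det(C) ≠ 0, rank(C) = 3 and the system is completely controllable.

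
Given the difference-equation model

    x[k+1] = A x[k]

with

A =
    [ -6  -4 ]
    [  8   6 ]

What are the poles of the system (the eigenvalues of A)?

det(zI - A) = z^2 - (tr A)z + det A, with tr A = (-6) + 6 = 0 and det A = (-6)·6 - (-4)·8 = -36 - (-32) = -4.
So p(z) = det(zI - A) = z^2 - 4.
Factor z^2 - 4: two numbers with sum 0 and product -4 are 2 and -2, so z^2 - 4 = (z - 2)(z + 2).
Hence p(z) = (z - 2) (z + 2), with roots -2, 2.

-2, 2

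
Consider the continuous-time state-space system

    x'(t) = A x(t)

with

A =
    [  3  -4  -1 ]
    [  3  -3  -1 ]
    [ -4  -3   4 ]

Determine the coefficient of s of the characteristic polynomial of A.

-4

Expand det(sI - A) for the 3×3 matrix.
p(s) = s^3 - 4s^2 - 4s - 8.
(Check: constant term = det(-A) = (-1)^3 det A = -8; coefficient of s^2 = -tr A = -4.)
The coefficient of s is -4.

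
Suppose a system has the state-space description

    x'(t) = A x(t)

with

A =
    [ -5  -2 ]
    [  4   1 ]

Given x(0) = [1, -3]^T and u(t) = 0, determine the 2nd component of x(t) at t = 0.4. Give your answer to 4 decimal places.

-2.3801

det(sI - A) = s^2 - (tr A)s + det A, with tr A = (-5) + 1 = -4 and det A = (-5)·1 - (-2)·4 = -5 - (-8) = 3.
So p(s) = det(sI - A) = s^2 + 4s + 3.
Factor s^2 + 4s + 3: two numbers with sum -4 and product 3 are -1 and -3, so s^2 + 4s + 3 = (s + 1)(s + 3).
Hence p(s) = (s + 1) (s + 3), with roots -3, -1.
The eigenvalues -3, -1 are distinct and real, so A is diagonalisable and x(t) = e^{At} x(0) = V diag(e^{λ_i t}) V^{-1} x(0), where the columns of V are the eigenvectors.
λ = -3: A - (-3)I = [[-2, -2], [4, 4]]. Row 1 gives (-2)·v1 + (-2)·v2 = 0, so take v_1 = [1, -1]^T.
λ = -1: A - (-1)I = [[-4, -2], [4, 2]]. Row 1 gives (-4)·v1 + (-2)·v2 = 0, so take v_2 = [-1, 2]^T.
V = [v_1 v_2] = [[1, -1], [-1, 2]] has det V = 1, so V^{-1} = adj(V)/det V = [[2, 1], [1, 1]].
Modal coordinates z(0) = V^{-1} x(0): 2·1 + 1·(-3) = -1; 1·1 + 1·(-3) = -2; so z(0) = [-1, -2]^T.
x_2(t) = Σ_i (v_i)_2 · z_i(0) · e^{λ_i t} (row 2 of V times the modal terms).
x_2(0.4) = (-1)·(-1)·e^{-3·0.4} + 2·(-2)·e^{-1·0.4} = 1·0.301194 + (-4)·0.670320 = -2.3801.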